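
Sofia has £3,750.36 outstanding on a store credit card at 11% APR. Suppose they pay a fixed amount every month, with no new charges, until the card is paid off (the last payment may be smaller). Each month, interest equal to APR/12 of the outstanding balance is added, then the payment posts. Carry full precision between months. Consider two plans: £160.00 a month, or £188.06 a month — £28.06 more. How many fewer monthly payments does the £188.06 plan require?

4 fewer payments

Monthly rate r = 11%/12 = 0.916667% = 0.00916667.
At £160.00/mo: n = ⌈−ln(1 − rB₀/P)/ln(1+r)⌉ = 27 payments (last £81.74); total interest = total paid − £3,750.36 = £491.38.
At £188.06/mo: 23 payments (last £23.37); total interest £410.33.
Payments saved = 27 − 23 = 4.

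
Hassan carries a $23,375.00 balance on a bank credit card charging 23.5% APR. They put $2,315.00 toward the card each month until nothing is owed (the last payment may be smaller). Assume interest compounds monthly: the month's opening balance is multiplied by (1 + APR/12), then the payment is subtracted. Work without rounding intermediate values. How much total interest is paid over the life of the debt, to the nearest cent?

Monthly rate r = 23.5%/12 = 1.95833% = 0.0195833.
Payoff takes n = ⌈−ln(1 − rB₀/P)/ln(1+r)⌉ = ⌈11.360⌉ = 12 payments; the last is $838.82.
Total paid = 11·$2,315.00 + $838.82 = $26,303.82.
Total interest = total paid − principal = $26,303.82 − $23,375.00 = $2,928.82.

$2,928.82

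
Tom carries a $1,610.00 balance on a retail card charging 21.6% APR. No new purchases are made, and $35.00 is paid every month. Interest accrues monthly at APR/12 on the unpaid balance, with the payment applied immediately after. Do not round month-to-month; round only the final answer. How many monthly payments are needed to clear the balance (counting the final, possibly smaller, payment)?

Monthly rate r = 21.6%/12 = 1.8% = 0.018.
Recurrence: B ← B·(1+r) − $35.00.
Month 1: interest $28.98; balance after payment $1,603.98.
Month 2: interest $28.87; balance after payment $1,597.85.
Closed form: n = −ln(1 − rB₀/P)/ln(1+r) = −ln(0.172)/ln(1.018) ≈ 98.670, so the balance reaches zero during payment 99.

99 months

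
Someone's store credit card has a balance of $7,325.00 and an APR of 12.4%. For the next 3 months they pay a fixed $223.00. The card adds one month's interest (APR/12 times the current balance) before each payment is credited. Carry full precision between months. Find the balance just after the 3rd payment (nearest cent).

$6,878.49

Monthly rate r = 12.4%/12 = 1.03333% = 0.0103333.
Each month: B ← B·(1+r) − $223.00.
Month 1: interest $75.69; balance after payment $7,177.69.
Month 2: interest $74.17; balance after payment $7,028.86.
Month 3: interest $72.63; balance after payment $6,878.49.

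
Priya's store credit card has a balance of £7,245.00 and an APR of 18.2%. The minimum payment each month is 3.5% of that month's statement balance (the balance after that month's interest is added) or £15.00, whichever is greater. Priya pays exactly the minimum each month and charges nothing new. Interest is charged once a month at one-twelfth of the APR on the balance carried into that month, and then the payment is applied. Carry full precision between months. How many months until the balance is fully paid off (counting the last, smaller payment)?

176 months

Monthly rate r = 18.2%/12 = 1.51667% = 0.0151667.
While 3.5% of the post-interest balance exceeds £15.00, each month B ← (B·(1+r))·(1 − 0.035), i.e. B shrinks by the factor (1+r)·0.965 = 0.97964.
This holds for months 1–139. Entering month 140 the balance is £414.98; 3.5% of the post-interest balance is now below £15.00, so the flat £15.00 minimum applies from here.
From month 140 a fixed £15.00 at rate r clears £414.98 in 37 more payments. Total: 139 + 37 = 176 months.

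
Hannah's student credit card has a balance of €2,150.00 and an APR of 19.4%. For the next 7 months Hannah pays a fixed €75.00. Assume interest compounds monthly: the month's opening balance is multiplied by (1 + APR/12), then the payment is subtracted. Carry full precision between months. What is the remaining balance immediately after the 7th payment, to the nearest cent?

Monthly rate r = 19.4%/12 = 1.61667% = 0.0161667.
Each month: B ← B·(1+r) − €75.00.
Month 1: interest €34.76; balance after payment €2,109.76.
Month 2: interest €34.11; balance after payment €2,068.87.
Month 3: interest €33.45; balance after payment €2,027.31.
Month 4: interest €32.77; balance after payment €1,985.09.
Month 5: interest €32.09; balance after payment €1,942.18.
Month 6: interest €31.40; balance after payment €1,898.58.
Month 7: interest €30.69; balance after payment €1,854.27.

€1,854.27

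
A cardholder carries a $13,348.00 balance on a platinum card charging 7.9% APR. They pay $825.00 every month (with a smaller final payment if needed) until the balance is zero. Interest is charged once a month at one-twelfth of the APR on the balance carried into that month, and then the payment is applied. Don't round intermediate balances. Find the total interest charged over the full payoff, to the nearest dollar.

$813

Monthly rate r = 7.9%/12 = 0.658333% = 0.00658333.
Payoff takes n = ⌈−ln(1 − rB₀/P)/ln(1+r)⌉ = ⌈17.164⌉ = 18 payments; the last is $135.54.
Total paid = 17·$825.00 + $135.54 = $14,160.54.
Total interest = total paid − principal = $14,160.54 − $13,348.00 = $812.54.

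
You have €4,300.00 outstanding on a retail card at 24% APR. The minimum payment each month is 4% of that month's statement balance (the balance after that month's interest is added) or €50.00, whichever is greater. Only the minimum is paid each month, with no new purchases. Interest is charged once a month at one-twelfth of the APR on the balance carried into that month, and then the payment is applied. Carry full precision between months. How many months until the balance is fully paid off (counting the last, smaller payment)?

94 months

Monthly rate r = 24%/12 = 2% = 0.02.
While 4% of the post-interest balance exceeds €50.00, each month B ← (B·(1+r))·(1 − 0.04), i.e. B shrinks by the factor (1+r)·0.96 = 0.9792.
This holds for months 1–60. Entering month 61 the balance is €1,218.30; 4% of the post-interest balance is now below €50.00, so the flat €50.00 minimum applies from here.
From month 61 a fixed €50.00 at rate r clears €1,218.30 in 34 more payments. Total: 60 + 34 = 94 months.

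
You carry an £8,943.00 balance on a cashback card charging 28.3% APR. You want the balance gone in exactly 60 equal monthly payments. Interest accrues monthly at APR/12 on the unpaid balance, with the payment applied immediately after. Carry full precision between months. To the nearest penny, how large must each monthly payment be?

£280.07

Monthly rate r = 28.3%/12 = 2.35833% = 0.0235833.
Level-payment amortization: P = B₀·r / (1 − (1+r)^(−n)) = 8943.00·0.0235833 / (1 − 1.02358^(−60)).
Denominator 1 − (1+r)^(−60) = 0.753050784.
P = 210.906 / 0.753050784 ≈ 280.07.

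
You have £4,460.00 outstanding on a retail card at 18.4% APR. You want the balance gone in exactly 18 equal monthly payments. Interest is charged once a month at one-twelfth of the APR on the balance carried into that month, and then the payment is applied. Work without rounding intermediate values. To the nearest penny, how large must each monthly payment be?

£285.42

Monthly rate r = 18.4%/12 = 1.53333% = 0.0153333.
Level-payment amortization: P = B₀·r / (1 − (1+r)^(−n)) = 4460.00·0.0153333 / (1 − 1.01533^(−18)).
Denominator 1 − (1+r)^(−18) = 0.239595982.
P = 68.3867 / 0.239595982 ≈ 285.42.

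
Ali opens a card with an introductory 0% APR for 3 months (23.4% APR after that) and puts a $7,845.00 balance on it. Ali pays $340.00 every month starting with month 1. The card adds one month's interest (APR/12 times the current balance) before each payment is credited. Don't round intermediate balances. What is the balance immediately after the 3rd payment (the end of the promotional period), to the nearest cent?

Promo months 1–3 at r₀ = 0%/12 = 0; months 4+ at r₁ = 23.4%/12 = 0.0195.
After month 3 (no interest yet): B = $7,845.00 − 3·$340.00 = $6,825.00.

$6,825.00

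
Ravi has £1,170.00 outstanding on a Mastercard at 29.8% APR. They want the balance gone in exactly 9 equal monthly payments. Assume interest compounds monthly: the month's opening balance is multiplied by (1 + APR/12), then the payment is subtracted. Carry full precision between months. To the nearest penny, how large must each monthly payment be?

Monthly rate r = 29.8%/12 = 2.48333% = 0.0248333.
Level-payment amortization: P = B₀·r / (1 − (1+r)^(−n)) = 1170.00·0.0248333 / (1 − 1.02483^(−9)).
Denominator 1 − (1+r)^(−9) = 0.198098887.
P = 29.055 / 0.198098887 ≈ 146.67.

£146.67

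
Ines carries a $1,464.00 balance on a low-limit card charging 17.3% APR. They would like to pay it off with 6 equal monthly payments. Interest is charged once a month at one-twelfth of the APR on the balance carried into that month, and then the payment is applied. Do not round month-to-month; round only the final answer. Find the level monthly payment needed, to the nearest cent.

$256.46

Monthly rate r = 17.3%/12 = 1.44167% = 0.0144167.
Level-payment amortization: P = B₀·r / (1 − (1+r)^(−n)) = 1464.00·0.0144167 / (1 − 1.01442^(−6)).
Denominator 1 − (1+r)^(−6) = 0.0822978605.
P = 21.106 / 0.0822978605 ≈ 256.46.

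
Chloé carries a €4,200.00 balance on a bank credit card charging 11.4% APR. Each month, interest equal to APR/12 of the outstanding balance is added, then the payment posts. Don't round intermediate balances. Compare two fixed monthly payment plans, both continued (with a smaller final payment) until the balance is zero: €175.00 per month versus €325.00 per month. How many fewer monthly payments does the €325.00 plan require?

Monthly rate r = 11.4%/12 = 0.95% = 0.0095.
At €175.00/mo: n = ⌈−ln(1 − rB₀/P)/ln(1+r)⌉ = 28 payments (last €64.63); total interest = total paid − €4,200.00 = €589.63.
At €325.00/mo: 14 payments (last €277.52); total interest €302.52.
Payments saved = 28 − 14 = 14.

14 fewer payments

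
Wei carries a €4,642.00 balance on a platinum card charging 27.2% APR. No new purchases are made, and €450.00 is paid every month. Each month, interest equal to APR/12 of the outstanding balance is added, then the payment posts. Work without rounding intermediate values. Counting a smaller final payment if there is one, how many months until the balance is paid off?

12 payments

Monthly rate r = 27.2%/12 = 2.26667% = 0.0226667.
Recurrence: B ← B·(1+r) − €450.00.
Month 1: interest €105.22; balance after payment €4,297.22.
Month 2: interest €97.40; balance after payment €3,944.62.
Closed form: n = −ln(1 − rB₀/P)/ln(1+r) = −ln(0.76618)/ln(1.02267) ≈ 11.883, so the balance reaches zero during payment 12.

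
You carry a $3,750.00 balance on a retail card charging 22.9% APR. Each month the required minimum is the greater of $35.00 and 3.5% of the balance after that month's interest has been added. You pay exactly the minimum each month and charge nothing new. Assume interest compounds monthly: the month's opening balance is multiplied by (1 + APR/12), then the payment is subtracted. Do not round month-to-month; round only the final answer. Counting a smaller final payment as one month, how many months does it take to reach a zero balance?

Monthly rate r = 22.9%/12 = 1.90833% = 0.0190833.
While 3.5% of the post-interest balance exceeds $35.00, each month B ← (B·(1+r))·(1 − 0.035), i.e. B shrinks by the factor (1+r)·0.965 = 0.98342.
This holds for months 1–81. Entering month 82 the balance is $967.67; 3.5% of the post-interest balance is now below $35.00, so the flat $35.00 minimum applies from here.
From month 82 a fixed $35.00 at rate r clears $967.67 in 40 more payments. Total: 81 + 40 = 121 months.

121 months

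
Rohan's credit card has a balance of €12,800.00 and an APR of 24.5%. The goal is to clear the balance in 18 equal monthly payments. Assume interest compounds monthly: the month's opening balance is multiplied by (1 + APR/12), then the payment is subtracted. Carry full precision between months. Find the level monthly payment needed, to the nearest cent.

Monthly rate r = 24.5%/12 = 2.04167% = 0.0204167.
Level-payment amortization: P = B₀·r / (1 − (1+r)^(−n)) = 12800.00·0.0204167 / (1 − 1.02042^(−18)).
Denominator 1 − (1+r)^(−18) = 0.304968931.
P = 261.333 / 0.304968931 ≈ 856.92.

€856.92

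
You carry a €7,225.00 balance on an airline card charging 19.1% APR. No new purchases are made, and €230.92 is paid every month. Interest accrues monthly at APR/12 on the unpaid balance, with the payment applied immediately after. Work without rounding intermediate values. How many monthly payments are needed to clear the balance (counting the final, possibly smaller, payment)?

44 payments

Monthly rate r = 19.1%/12 = 1.59167% = 0.0159167.
Recurrence: B ← B·(1+r) − €230.92.
Month 1: interest €115.00; balance after payment €7,109.08.
Month 2: interest €113.15; balance after payment €6,991.31.
Closed form: n = −ln(1 − rB₀/P)/ln(1+r) = −ln(0.502)/ln(1.01592) ≈ 43.641, so the balance reaches zero during payment 44.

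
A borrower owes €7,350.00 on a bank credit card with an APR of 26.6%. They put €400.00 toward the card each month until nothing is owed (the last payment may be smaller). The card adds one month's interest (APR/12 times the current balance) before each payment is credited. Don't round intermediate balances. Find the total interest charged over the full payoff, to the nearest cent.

€2,193.95

Monthly rate r = 26.6%/12 = 2.21667% = 0.0221667.
Payoff takes n = ⌈−ln(1 − rB₀/P)/ln(1+r)⌉ = ⌈23.859⌉ = 24 payments; the last is €343.95.
Total paid = 23·€400.00 + €343.95 = €9,543.95.
Total interest = total paid − principal = €9,543.95 − €7,350.00 = €2,193.95.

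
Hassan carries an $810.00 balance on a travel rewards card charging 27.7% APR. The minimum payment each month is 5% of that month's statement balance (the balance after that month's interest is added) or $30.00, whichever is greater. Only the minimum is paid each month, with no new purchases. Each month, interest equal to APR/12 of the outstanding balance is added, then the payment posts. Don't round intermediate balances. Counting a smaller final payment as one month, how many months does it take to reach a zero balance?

38 months

Monthly rate r = 27.7%/12 = 2.30833% = 0.0230833.
While 5% of the post-interest balance exceeds $30.00, each month B ← (B·(1+r))·(1 − 0.05), i.e. B shrinks by the factor (1+r)·0.95 = 0.97193.
This holds for months 1–12. Entering month 13 the balance is $575.57; 5% of the post-interest balance is now below $30.00, so the flat $30.00 minimum applies from here.
From month 13 a fixed $30.00 at rate r clears $575.57 in 26 more payments. Total: 12 + 26 = 38 months.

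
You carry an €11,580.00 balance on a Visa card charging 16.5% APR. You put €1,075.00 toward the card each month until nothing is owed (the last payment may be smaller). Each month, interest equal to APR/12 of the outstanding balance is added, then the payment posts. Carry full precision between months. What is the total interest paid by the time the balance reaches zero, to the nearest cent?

€1,040.34

Monthly rate r = 16.5%/12 = 1.375% = 0.01375.
Payoff takes n = ⌈−ln(1 − rB₀/P)/ln(1+r)⌉ = ⌈11.739⌉ = 12 payments; the last is €795.34.
Total paid = 11·€1,075.00 + €795.34 = €12,620.34.
Total interest = total paid − principal = €12,620.34 − €11,580.00 = €1,040.34.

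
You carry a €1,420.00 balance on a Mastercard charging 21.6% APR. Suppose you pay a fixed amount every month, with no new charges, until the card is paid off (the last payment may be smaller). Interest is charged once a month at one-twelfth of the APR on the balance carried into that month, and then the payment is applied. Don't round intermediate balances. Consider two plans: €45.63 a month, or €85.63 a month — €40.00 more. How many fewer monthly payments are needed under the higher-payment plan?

27 fewer payments

Monthly rate r = 21.6%/12 = 1.8% = 0.018.
At €45.63/mo: n = ⌈−ln(1 − rB₀/P)/ln(1+r)⌉ = 47 payments (last €1.81); total interest = total paid − €1,420.00 = €680.79.
At €85.63/mo: 20 payments (last €74.80); total interest €281.77.
Payments saved = 47 − 20 = 27.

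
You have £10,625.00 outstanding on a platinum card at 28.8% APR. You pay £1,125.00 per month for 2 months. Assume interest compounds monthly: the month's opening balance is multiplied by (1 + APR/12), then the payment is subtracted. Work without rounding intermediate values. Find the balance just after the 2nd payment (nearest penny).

Monthly rate r = 28.8%/12 = 2.4% = 0.024.
Each month: B ← B·(1+r) − £1,125.00.
Month 1: interest £255.00; balance after payment £9,755.00.
Month 2: interest £234.12; balance after payment £8,864.12.

£8,864.12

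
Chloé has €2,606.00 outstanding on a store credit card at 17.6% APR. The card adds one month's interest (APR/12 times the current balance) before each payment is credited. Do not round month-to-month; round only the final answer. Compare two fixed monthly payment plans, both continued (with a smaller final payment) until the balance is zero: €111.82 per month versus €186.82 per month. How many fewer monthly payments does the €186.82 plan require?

Monthly rate r = 17.6%/12 = 1.46667% = 0.0146667.
At €111.82/mo: n = ⌈−ln(1 − rB₀/P)/ln(1+r)⌉ = 29 payments (last €81.41); total interest = total paid − €2,606.00 = €606.37.
At €186.82/mo: 16 payments (last €134.92); total interest €331.22.
Payments saved = 29 − 16 = 13.

13 fewer payments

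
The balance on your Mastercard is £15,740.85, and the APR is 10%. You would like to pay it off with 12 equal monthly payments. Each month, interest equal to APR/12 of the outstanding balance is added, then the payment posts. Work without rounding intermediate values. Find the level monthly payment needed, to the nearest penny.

£1,383.87

Monthly rate r = 10%/12 = 0.833333% = 0.00833333.
Level-payment amortization: P = B₀·r / (1 − (1+r)^(−n)) = 15740.85·0.00833333 / (1 − 1.00833^(−12)).
Denominator 1 − (1+r)^(−12) = 0.0947875702.
P = 131.174 / 0.0947875702 ≈ 1383.87.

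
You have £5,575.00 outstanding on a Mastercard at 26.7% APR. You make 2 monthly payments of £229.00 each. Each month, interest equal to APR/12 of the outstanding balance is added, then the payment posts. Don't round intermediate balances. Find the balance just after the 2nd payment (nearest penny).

£5,362.75

Monthly rate r = 26.7%/12 = 2.225% = 0.02225.
Each month: B ← B·(1+r) − £229.00.
Month 1: interest £124.04; balance after payment £5,470.04.
Month 2: interest £121.71; balance after payment £5,362.75.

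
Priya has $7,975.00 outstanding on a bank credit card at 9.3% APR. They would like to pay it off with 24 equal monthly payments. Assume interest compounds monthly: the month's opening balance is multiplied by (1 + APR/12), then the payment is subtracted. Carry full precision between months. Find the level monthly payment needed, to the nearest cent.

Monthly rate r = 9.3%/12 = 0.775% = 0.00775.
Level-payment amortization: P = B₀·r / (1 − (1+r)^(−n)) = 7975.00·0.00775 / (1 − 1.00775^(−24)).
Denominator 1 − (1+r)^(−24) = 0.169130846.
P = 61.8063 / 0.169130846 ≈ 365.43.

$365.43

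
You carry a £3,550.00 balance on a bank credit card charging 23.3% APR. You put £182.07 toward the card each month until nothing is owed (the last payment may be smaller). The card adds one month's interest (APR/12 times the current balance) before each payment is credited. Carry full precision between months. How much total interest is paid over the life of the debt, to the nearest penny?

Monthly rate r = 23.3%/12 = 1.94167% = 0.0194167.
Payoff takes n = ⌈−ln(1 − rB₀/P)/ln(1+r)⌉ = ⌈24.740⌉ = 25 payments; the last is £135.01.
Total paid = 24·£182.07 + £135.01 = £4,504.69.
Total interest = total paid − principal = £4,504.69 − £3,550.00 = £954.69.

£954.69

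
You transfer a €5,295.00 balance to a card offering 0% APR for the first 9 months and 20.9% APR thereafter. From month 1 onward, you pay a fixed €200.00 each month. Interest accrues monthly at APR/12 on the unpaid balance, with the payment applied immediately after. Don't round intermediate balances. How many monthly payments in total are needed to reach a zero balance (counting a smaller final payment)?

31 payments

Promo months 1–9 at r₀ = 0%/12 = 0; months 10+ at r₁ = 20.9%/12 = 0.0174167.
After month 9 (no interest yet): B = €5,295.00 − 9·€200.00 = €3,495.00.
Then at r₁ with €200.00/mo: n₂ = −ln(1 − r₁·B/P)/ln(1+r₁) ≈ 21.02 → 22 more payments.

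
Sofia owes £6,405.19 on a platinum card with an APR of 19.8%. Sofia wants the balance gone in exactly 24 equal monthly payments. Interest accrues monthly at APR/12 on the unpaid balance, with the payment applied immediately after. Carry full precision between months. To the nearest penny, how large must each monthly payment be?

£325.37

Monthly rate r = 19.8%/12 = 1.65% = 0.0165.
Level-payment amortization: P = B₀·r / (1 − (1+r)^(−n)) = 6405.19·0.0165 / (1 − 1.0165^(−24)).
Denominator 1 − (1+r)^(−24) = 0.324814964.
P = 105.686 / 0.324814964 ≈ 325.37.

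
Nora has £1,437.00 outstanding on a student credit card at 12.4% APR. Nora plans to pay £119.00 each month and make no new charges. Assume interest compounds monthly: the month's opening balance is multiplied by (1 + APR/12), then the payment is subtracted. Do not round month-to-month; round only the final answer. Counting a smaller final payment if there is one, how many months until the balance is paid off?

Monthly rate r = 12.4%/12 = 1.03333% = 0.0103333.
Recurrence: B ← B·(1+r) − £119.00.
Month 1: interest £14.85; balance after payment £1,332.85.
Month 2: interest £13.77; balance after payment £1,227.62.
Closed form: n = −ln(1 − rB₀/P)/ln(1+r) = −ln(0.87522)/ln(1.01033) ≈ 12.965, so the balance reaches zero during payment 13.

13 payments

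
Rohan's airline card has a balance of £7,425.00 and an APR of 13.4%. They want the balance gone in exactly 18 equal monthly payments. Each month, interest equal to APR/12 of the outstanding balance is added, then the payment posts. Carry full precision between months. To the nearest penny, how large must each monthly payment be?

Monthly rate r = 13.4%/12 = 1.11667% = 0.0111667.
Level-payment amortization: P = B₀·r / (1 − (1+r)^(−n)) = 7425.00·0.0111667 / (1 − 1.01117^(−18)).
Denominator 1 − (1+r)^(−18) = 0.181175935.
P = 82.9125 / 0.181175935 ≈ 457.64.

£457.64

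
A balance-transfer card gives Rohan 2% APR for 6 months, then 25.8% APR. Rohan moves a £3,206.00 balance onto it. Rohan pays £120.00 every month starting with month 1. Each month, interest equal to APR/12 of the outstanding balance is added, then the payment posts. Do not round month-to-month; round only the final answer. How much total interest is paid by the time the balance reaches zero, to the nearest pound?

Promo months 1–6 at r₀ = 2%/12 = 0.00166667; months 7+ at r₁ = 25.8%/12 = 0.0215.
After month 6: iterate B ← B·(1+r₀) − £120.00 for 6 months → £2,515.19.
Then at r₁ with £120.00/mo: n₂ = −ln(1 − r₁·B/P)/ln(1+r₁) ≈ 28.16 → 29 more payments.
Total paid = 34·£120.00 + £19.22 = £4,099.22; interest = £4,099.22 − £3,206.00 = £893.22.

£893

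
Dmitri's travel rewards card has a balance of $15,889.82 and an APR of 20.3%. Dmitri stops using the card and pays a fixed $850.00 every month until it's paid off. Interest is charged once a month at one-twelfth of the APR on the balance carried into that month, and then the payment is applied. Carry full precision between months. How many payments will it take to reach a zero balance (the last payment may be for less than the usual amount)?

Monthly rate r = 20.3%/12 = 1.69167% = 0.0169167.
Recurrence: B ← B·(1+r) − $850.00.
Month 1: interest $268.80; balance after payment $15,308.62.
Month 2: interest $258.97; balance after payment $14,717.59.
Closed form: n = −ln(1 − rB₀/P)/ln(1+r) = −ln(0.68376)/ln(1.01692) ≈ 22.661, so the balance reaches zero during payment 23.

23 months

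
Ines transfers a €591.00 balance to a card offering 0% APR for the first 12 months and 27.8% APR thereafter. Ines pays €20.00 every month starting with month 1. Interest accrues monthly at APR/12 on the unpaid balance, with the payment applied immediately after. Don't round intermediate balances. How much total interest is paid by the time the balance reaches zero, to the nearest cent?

€104.75

Promo months 1–12 at r₀ = 0%/12 = 0; months 13+ at r₁ = 27.8%/12 = 0.0231667.
After month 12 (no interest yet): B = €591.00 − 12·€20.00 = €351.00.
Then at r₁ with €20.00/mo: n₂ = −ln(1 − r₁·B/P)/ln(1+r₁) ≈ 22.79 → 23 more payments.
Total paid = 34·€20.00 + €15.75 = €695.75; interest = €695.75 − €591.00 = €104.75.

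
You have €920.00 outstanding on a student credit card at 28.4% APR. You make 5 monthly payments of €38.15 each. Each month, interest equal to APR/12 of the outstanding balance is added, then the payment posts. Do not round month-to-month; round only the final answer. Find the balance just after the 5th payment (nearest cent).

€834.15

Monthly rate r = 28.4%/12 = 2.36667% = 0.0236667.
Each month: B ← B·(1+r) − €38.15.
Month 1: interest €21.77; balance after payment €903.62.
Month 2: interest €21.39; balance after payment €886.86.
Month 3: interest €20.99; balance after payment €869.70.
Month 4: interest €20.58; balance after payment €852.13.
Month 5: interest €20.17; balance after payment €834.15.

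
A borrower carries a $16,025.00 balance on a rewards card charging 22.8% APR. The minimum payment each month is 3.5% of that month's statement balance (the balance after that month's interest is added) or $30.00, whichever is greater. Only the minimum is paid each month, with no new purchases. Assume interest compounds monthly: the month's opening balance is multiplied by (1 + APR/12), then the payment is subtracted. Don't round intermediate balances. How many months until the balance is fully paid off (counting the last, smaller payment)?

Monthly rate r = 22.8%/12 = 1.9% = 0.019.
While 3.5% of the post-interest balance exceeds $30.00, each month B ← (B·(1+r))·(1 − 0.035), i.e. B shrinks by the factor (1+r)·0.965 = 0.98333.
This holds for months 1–176. Entering month 177 the balance is $832.26; 3.5% of the post-interest balance is now below $30.00, so the flat $30.00 minimum applies from here.
From month 177 a fixed $30.00 at rate r clears $832.26 in 40 more payments. Total: 176 + 40 = 216 months.

216 months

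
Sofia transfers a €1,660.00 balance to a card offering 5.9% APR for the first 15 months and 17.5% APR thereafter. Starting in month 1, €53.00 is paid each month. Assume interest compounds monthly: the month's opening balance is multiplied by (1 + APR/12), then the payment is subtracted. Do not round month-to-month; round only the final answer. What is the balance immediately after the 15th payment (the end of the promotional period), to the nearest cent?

Promo months 1–15 at r₀ = 5.9%/12 = 0.00491667; months 16+ at r₁ = 17.5%/12 = 0.0145833.
After month 15: iterate B ← B·(1+r₀) − €53.00 for 15 months → €963.78.

€963.78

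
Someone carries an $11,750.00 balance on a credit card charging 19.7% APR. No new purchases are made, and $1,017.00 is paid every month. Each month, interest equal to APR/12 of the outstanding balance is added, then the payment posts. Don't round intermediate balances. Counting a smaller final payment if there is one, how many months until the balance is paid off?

13 payments

Monthly rate r = 19.7%/12 = 1.64167% = 0.0164167.
Recurrence: B ← B·(1+r) − $1,017.00.
Month 1: interest $192.90; balance after payment $10,925.90.
Month 2: interest $179.37; balance after payment $10,088.26.
Closed form: n = −ln(1 − rB₀/P)/ln(1+r) = −ln(0.81033)/ln(1.01642) ≈ 12.916, so the balance reaches zero during payment 13.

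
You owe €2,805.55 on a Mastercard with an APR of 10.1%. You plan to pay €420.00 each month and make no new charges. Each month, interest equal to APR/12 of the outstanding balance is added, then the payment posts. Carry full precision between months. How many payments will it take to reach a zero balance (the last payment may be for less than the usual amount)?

Monthly rate r = 10.1%/12 = 0.841667% = 0.00841667.
Recurrence: B ← B·(1+r) − €420.00.
Month 1: interest €23.61; balance after payment €2,409.16.
Month 2: interest €20.28; balance after payment €2,009.44.
Closed form: n = −ln(1 − rB₀/P)/ln(1+r) = −ln(0.94378)/ln(1.00842) ≈ 6.904, so the balance reaches zero during payment 7.

7 months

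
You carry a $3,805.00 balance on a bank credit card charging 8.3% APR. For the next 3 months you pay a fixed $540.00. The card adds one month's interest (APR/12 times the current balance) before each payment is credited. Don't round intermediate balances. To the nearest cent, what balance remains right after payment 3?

Monthly rate r = 8.3%/12 = 0.691667% = 0.00691667.
Each month: B ← B·(1+r) − $540.00.
Month 1: interest $26.32; balance after payment $3,291.32.
Month 2: interest $22.76; balance after payment $2,774.08.
Month 3: interest $19.19; balance after payment $2,253.27.

$2,253.27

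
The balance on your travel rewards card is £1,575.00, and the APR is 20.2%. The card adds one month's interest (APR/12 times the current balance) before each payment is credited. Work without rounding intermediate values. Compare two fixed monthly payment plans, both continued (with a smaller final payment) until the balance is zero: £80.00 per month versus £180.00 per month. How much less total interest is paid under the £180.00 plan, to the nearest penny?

£210.89

Monthly rate r = 20.2%/12 = 1.68333% = 0.0168333.
At £80.00/mo: n = ⌈−ln(1 − rB₀/P)/ln(1+r)⌉ = 25 payments (last £9.37); total interest = total paid − £1,575.00 = £354.37.
At £180.00/mo: 10 payments (last £98.48); total interest £143.48.
Interest saved = £354.37 − £143.48 = £210.89.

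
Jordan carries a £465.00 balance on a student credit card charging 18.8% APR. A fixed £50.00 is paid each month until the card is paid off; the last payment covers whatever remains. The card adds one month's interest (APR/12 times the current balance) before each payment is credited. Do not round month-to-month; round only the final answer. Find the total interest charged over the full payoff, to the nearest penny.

£41.54

Monthly rate r = 18.8%/12 = 1.56667% = 0.0156667.
Payoff takes n = ⌈−ln(1 − rB₀/P)/ln(1+r)⌉ = ⌈10.130⌉ = 11 payments; the last is £6.54.
Total paid = 10·£50.00 + £6.54 = £506.54.
Total interest = total paid − principal = £506.54 − £465.00 = £41.54.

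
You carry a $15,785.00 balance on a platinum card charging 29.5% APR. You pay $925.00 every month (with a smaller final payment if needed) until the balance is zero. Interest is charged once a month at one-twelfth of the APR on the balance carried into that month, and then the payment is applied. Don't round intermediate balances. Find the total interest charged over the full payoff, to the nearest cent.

Monthly rate r = 29.5%/12 = 2.45833% = 0.0245833.
Payoff takes n = ⌈−ln(1 − rB₀/P)/ln(1+r)⌉ = ⌈22.395⌉ = 23 payments; the last is $368.04.
Total paid = 22·$925.00 + $368.04 = $20,718.04.
Total interest = total paid − principal = $20,718.04 − $15,785.00 = $4,933.04.

$4,933.04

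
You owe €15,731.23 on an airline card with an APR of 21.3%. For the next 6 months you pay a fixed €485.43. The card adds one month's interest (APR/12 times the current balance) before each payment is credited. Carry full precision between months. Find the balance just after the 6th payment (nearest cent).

Monthly rate r = 21.3%/12 = 1.775% = 0.01775.
Each month: B ← B·(1+r) − €485.43.
Month 1: interest €279.23; balance after payment €15,525.03.
Month 2: interest €275.57; balance after payment €15,315.17.
Month 3: interest €271.84; balance after payment €15,101.58.
Month 4: interest €268.05; balance after payment €14,884.21.
Month 5: interest €264.19; balance after payment €14,662.97.
Month 6: interest €260.27; balance after payment €14,437.81.

€14,437.81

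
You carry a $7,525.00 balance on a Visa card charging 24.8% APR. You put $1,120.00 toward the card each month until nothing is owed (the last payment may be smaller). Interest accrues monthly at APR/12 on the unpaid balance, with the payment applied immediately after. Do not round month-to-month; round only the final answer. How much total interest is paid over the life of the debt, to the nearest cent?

$662.34

Monthly rate r = 24.8%/12 = 2.06667% = 0.0206667.
Payoff takes n = ⌈−ln(1 − rB₀/P)/ln(1+r)⌉ = ⌈7.308⌉ = 8 payments; the last is $347.34.
Total paid = 7·$1,120.00 + $347.34 = $8,187.34.
Total interest = total paid − principal = $8,187.34 − $7,525.00 = $662.34.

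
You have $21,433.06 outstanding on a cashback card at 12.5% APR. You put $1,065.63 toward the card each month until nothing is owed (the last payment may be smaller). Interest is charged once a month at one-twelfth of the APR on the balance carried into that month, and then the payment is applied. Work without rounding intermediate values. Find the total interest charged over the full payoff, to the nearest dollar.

Monthly rate r = 12.5%/12 = 1.04167% = 0.0104167.
Payoff takes n = ⌈−ln(1 − rB₀/P)/ln(1+r)⌉ = ⌈22.687⌉ = 23 payments; the last is $733.56.
Total paid = 22·$1,065.63 + $733.56 = $24,177.42.
Total interest = total paid − principal = $24,177.42 − $21,433.06 = $2,744.36.

$2,744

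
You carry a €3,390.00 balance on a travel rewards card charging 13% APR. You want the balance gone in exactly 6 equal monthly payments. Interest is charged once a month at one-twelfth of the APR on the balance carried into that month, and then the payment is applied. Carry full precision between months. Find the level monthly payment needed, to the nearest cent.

Monthly rate r = 13%/12 = 1.08333% = 0.0108333.
Level-payment amortization: P = B₀·r / (1 − (1+r)^(−n)) = 3390.00·0.0108333 / (1 − 1.01083^(−6)).
Denominator 1 − (1+r)^(−6) = 0.0626049171.
P = 36.725 / 0.0626049171 ≈ 586.62.

€586.62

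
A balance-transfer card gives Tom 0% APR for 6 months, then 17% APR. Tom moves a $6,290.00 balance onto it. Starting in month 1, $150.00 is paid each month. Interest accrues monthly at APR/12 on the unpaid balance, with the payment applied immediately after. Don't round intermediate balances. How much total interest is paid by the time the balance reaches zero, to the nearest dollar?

Promo months 1–6 at r₀ = 0%/12 = 0; months 7+ at r₁ = 17%/12 = 0.0141667.
After month 6 (no interest yet): B = $6,290.00 − 6·$150.00 = $5,390.00.
Then at r₁ with $150.00/mo: n₂ = −ln(1 − r₁·B/P)/ln(1+r₁) ≈ 50.57 → 51 more payments.
Total paid = 56·$150.00 + $86.22 = $8,486.22; interest = $8,486.22 − $6,290.00 = $2,196.22.

$2,196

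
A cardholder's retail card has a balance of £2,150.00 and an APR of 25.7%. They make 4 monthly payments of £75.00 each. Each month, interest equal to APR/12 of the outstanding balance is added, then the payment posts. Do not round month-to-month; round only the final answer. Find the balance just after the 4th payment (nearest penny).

£2,030.41

Monthly rate r = 25.7%/12 = 2.14167% = 0.0214167.
Each month: B ← B·(1+r) − £75.00.
Month 1: interest £46.05; balance after payment £2,121.05.
Month 2: interest £45.43; balance after payment £2,091.47.
Month 3: interest £44.79; balance after payment £2,061.26.
Month 4: interest £44.15; balance after payment £2,030.41.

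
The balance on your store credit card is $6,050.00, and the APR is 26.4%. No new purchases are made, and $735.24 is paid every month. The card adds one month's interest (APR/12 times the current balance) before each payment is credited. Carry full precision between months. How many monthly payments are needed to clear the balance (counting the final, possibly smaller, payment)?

Monthly rate r = 26.4%/12 = 2.2% = 0.022.
Recurrence: B ← B·(1+r) − $735.24.
Month 1: interest $133.10; balance after payment $5,447.86.
Month 2: interest $119.85; balance after payment $4,832.47.
Closed form: n = −ln(1 − rB₀/P)/ln(1+r) = −ln(0.81897)/ln(1.022) ≈ 9.177, so the balance reaches zero during payment 10.

10 payments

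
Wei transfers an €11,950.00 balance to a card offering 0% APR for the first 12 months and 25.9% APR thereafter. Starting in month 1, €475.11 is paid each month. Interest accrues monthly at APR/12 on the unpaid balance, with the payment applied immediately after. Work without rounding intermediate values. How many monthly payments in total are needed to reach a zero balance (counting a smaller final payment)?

Promo months 1–12 at r₀ = 0%/12 = 0; months 13+ at r₁ = 25.9%/12 = 0.0215833.
After month 12 (no interest yet): B = €11,950.00 − 12·€475.11 = €6,248.68.
Then at r₁ with €475.11/mo: n₂ = −ln(1 − r₁·B/P)/ln(1+r₁) ≈ 15.64 → 16 more payments.

28 months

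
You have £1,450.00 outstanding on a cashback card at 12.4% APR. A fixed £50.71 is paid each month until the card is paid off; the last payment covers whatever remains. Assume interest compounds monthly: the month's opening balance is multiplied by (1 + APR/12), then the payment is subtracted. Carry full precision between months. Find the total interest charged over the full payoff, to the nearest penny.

£277.59

Monthly rate r = 12.4%/12 = 1.03333% = 0.0103333.
Payoff takes n = ⌈−ln(1 − rB₀/P)/ln(1+r)⌉ = ⌈34.068⌉ = 35 payments; the last is £3.45.
Total paid = 34·£50.71 + £3.45 = £1,727.59.
Total interest = total paid − principal = £1,727.59 − £1,450.00 = £277.59.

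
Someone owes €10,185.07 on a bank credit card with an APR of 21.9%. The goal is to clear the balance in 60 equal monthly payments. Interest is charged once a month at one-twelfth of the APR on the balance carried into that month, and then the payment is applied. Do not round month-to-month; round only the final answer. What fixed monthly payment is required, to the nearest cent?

€280.72

Monthly rate r = 21.9%/12 = 1.825% = 0.01825.
Level-payment amortization: P = B₀·r / (1 − (1+r)^(−n)) = 10185.07·0.01825 / (1 − 1.01825^(−60)).
Denominator 1 − (1+r)^(−60) = 0.662141481.
P = 185.878 / 0.662141481 ≈ 280.72.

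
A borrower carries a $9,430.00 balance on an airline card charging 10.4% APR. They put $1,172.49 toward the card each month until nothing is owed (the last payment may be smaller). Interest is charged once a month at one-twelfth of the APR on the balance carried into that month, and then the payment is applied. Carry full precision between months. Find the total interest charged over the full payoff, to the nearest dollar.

$388

Monthly rate r = 10.4%/12 = 0.866667% = 0.00866667.
Payoff takes n = ⌈−ln(1 − rB₀/P)/ln(1+r)⌉ = ⌈8.373⌉ = 9 payments; the last is $438.33.
Total paid = 8·$1,172.49 + $438.33 = $9,818.25.
Total interest = total paid − principal = $9,818.25 − $9,430.00 = $388.25.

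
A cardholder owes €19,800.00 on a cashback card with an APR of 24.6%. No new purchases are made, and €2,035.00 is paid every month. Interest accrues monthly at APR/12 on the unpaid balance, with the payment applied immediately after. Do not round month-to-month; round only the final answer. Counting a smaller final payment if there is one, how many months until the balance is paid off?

Monthly rate r = 24.6%/12 = 2.05% = 0.0205.
Recurrence: B ← B·(1+r) − €2,035.00.
Month 1: interest €405.90; balance after payment €18,170.90.
Month 2: interest €372.50; balance after payment €16,508.40.
Closed form: n = −ln(1 − rB₀/P)/ln(1+r) = −ln(0.80054)/ln(1.0205) ≈ 10.963, so the balance reaches zero during payment 11.

11 payments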